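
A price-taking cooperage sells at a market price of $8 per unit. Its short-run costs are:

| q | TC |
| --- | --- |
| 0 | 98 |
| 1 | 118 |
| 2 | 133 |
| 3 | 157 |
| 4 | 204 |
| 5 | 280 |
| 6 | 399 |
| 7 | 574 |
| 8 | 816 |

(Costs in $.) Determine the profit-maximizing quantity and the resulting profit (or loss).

Tabulate TR − TC: q=0: -98; q=1: -110; q=2: -117; q=3: -133; q=4: -172; q=5: -240; q=6: -351; q=7: -518; q=8: -752.
Profit is highest at q = 0. Equivalently, the lowest AVC in the table is 35/2 ≈ $17.50 at q = 2, and P = $8 falls below it — price never covers variable cost, so the firm shuts down and loses only its fixed cost.

q = 0 (shut down); profit = -$98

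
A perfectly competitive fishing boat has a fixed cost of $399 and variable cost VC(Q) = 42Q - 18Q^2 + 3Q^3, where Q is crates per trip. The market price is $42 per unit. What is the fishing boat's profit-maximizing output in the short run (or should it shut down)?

Produce at Q = 4

Strip out fixed cost: VC = 42Q - 18Q^2 + 3Q^3. Then AVC = 42 - 18Q + 3Q^2 and MC = 42 - 36Q + 9Q^2.
AVC hits its minimum where MC = AVC, at Q = 3, giving min AVC = 42 - 18·3 + 3·3^2 = $15.
Because $42 ≥ $15, revenue can cover variable cost; the firm operates.
P = MC gives -36Q + 9Q^2 = 0, with roots 0 and 4. Take the larger (rising MC): Q* = 4.
Check: AVC at Q = 4 is $18 ≤ P, so revenue covers variable cost.
Profit = P·Q − TC = 42·4 − 471 = -$303, a loss, but smaller than the $399 fixed cost the firm would lose by shutting down.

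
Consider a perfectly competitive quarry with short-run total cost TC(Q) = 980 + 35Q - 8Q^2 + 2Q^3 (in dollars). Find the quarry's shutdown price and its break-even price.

Shutdown price = $27; break-even price = $217

Shutdown price = min AVC. AVC = 35 - 8Q + 2Q^2, with vertex at Q = 2 and minimum $27.
ATC = 980/Q + 35 - 8Q + 2Q^2. Setting dATC/dQ = −980/Q^2 − 8 + 4Q = 0 gives Q = 7 (since 4·7^3 − 8·7^2 = 980).
min ATC = 980/7 + 35 − 8·7 + 2·7^2 = $217. That is the break-even price.
For $27 ≤ P < $217 the firm produces at a loss; below $27 it shuts down.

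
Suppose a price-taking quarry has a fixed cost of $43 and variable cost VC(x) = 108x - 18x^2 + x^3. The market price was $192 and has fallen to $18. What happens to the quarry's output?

Output falls from 14 to 0 (the firm shuts down)

AVC = 108 - 18x + x^2, minimized at x = 9 where min AVC = $27. MC = 108 - 36x + 3x^2.
With P = $192 above the shutdown price, P = MC gives x = 14.
At P = $18 < min AVC = $27, price no longer covers variable cost at any output, so the firm shuts down: x = 0.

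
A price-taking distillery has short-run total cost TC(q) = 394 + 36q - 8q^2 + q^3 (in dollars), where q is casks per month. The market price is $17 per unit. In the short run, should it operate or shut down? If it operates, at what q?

Strip out fixed cost: VC = 36q - 8q^2 + q^3. Then AVC = 36 - 8q + q^2 and MC = 36 - 16q + 3q^2.
The AVC parabola has its vertex at q = 8/2 = 4, where AVC = 36 - 8·4 + 4^2 = $20.
Since P = $17 < min AVC = $20, price fails to cover variable cost at any output.
Shutting down limits the loss to fixed cost, $394.

Shut down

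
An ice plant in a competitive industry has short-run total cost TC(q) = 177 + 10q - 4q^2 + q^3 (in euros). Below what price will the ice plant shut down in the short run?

The shutdown price is the minimum of AVC. VC = 10q - 4q^2 + q^3, so AVC = 10 - 4q + q^2.
dAVC/dq = -4 + 2q = 0 gives q = 2. min AVC = 10 - 4·2 + 2^2 = 6.
The firm shuts down for any P below €6.

€6 per unit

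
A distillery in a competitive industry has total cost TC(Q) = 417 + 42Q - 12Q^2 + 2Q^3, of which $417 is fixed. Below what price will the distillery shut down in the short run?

The firm shuts down when price falls below the minimum of average variable cost. AVC = VC/Q = 42 - 12Q + 2Q^2.
At the minimum of AVC, MC = AVC. MC = 42 - 24Q + 6Q^2; setting MC = AVC gives 4Q^2 - 12Q = 0, so Q = 3. min AVC = 24.
The firm shuts down for any P below $24.

$24 per unit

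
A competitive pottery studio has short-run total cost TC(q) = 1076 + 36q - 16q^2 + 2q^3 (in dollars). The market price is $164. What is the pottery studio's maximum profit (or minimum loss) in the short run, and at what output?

AVC = 36 - 16q + 2q^2; min AVC = $4 at q = 4. Since P = $164 ≥ min AVC, the firm produces.
MC = 36 - 32q + 6q^2. Setting P = MC and taking the root on the rising branch gives q* = 8.
TR = 164·8 = 1312. TC = 1076 + 288 = 1364. Profit = 1312 − 1364 = -$52.
By producing, the firm covers all variable cost plus $1024 of fixed cost; shutting down would lose the full $1076.

Profit = -$52 at q = 8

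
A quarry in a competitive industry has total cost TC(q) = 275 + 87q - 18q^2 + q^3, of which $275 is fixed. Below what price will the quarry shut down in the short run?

The shutdown price is the minimum of AVC. VC = 87q - 18q^2 + q^3, so AVC = 87 - 18q + q^2.
dAVC/dq = -18 + 2q = 0 gives q = 9. min AVC = 87 - 18·9 + 9^2 = 6.
So the shutdown price is $6.

$6 per unit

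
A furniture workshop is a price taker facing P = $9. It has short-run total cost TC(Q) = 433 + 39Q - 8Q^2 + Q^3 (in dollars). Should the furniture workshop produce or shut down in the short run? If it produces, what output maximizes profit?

Shut down

Strip out fixed cost: VC = 39Q - 8Q^2 + Q^3. Then AVC = 39 - 8Q + Q^2 and MC = 39 - 16Q + 3Q^2.
AVC is minimized where dAVC/dQ = -8 + 2Q = 0, at Q = 4; min AVC = 39 - 8·4 + 4^2 = $23.
Since P = $9 < min AVC = $23, price fails to cover variable cost at any output.
Best response: produce nothing and absorb the $433 fixed cost.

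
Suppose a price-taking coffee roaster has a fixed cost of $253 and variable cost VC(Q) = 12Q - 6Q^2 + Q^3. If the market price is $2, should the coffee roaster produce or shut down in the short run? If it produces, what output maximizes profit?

Strip out fixed cost: VC = 12Q - 6Q^2 + Q^3. Then AVC = 12 - 6Q + Q^2 and MC = 12 - 12Q + 3Q^2.
AVC is minimized where dAVC/dQ = -6 + 2Q = 0, at Q = 3; min AVC = 12 - 6·3 + 3^2 = $3.
With P < min AVC ($2 < $3), every unit sold adds to the loss.
Shutting down limits the loss to fixed cost, $253.

Shut down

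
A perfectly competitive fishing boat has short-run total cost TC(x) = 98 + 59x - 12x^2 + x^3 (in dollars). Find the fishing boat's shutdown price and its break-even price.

AVC = 59 - 12x + x^2; minimized at x = 6, giving min AVC = $23. That is the shutdown price.
ATC = 98/x + 59 - 12x + x^2. Setting dATC/dx = −98/x^2 − 12 + 2x = 0 gives x = 7 (since 2·7^3 − 12·7^2 = 98).
min ATC = 98/7 + 59 − 12·7 + 7^2 = $38. That is the break-even price.
For $23 ≤ P < $38 the firm produces at a loss; below $23 it shuts down.

Shutdown price = $23; break-even price = $38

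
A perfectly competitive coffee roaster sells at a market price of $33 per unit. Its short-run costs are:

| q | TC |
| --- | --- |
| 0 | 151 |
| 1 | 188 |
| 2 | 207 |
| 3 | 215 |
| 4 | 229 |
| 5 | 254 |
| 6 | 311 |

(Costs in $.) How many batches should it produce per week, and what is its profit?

Compute π = P·q − TC at each output: q=0: -151; q=1: -155; q=2: -141; q=3: -116; q=4: -97; q=5: -89; q=6: -113.
Profit is maximized at q = 5. AVC there is 103/5 = $20.60 ≤ P, so producing beats shutting down (which would give -$151).

q = 5; profit = -$89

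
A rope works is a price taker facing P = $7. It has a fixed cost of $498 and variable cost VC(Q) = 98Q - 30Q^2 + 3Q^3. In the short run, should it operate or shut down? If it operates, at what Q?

From TC, MC = TC'(Q) = 98 - 60Q + 9Q^2 and AVC = VC/Q = 98 - 30Q + 3Q^2.
The AVC parabola has its vertex at Q = 30/6 = 5, where AVC = 98 - 30·5 + 3·5^2 = $23.
With P < min AVC ($7 < $23), every unit sold adds to the loss.
The firm minimizes its loss by shutting down and losing only its fixed cost of $498.

Shut down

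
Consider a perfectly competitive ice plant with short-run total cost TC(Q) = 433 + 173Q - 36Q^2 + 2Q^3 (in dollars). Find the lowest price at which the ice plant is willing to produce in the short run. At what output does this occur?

$11 per unit, at Q = 9

Short-run supply begins at min AVC. From VC = 173Q - 36Q^2 + 2Q^3, AVC = 173 - 36Q + 2Q^2.
At the minimum of AVC, MC = AVC. MC = 173 - 72Q + 6Q^2; setting MC = AVC gives 4Q^2 - 36Q = 0, so Q = 9. min AVC = 11.
For P < $11 the firm produces nothing.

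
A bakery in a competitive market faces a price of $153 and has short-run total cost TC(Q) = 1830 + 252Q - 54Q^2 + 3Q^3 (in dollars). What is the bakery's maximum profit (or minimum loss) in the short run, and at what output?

Profit = -$378 at Q = 11

AVC = 252 - 54Q + 3Q^2; min AVC = $9 at Q = 9. Since P = $153 ≥ min AVC, the firm produces.
With MC = 252 - 108Q + 9Q^2, P = MC on the upward-sloping part at Q* = 11.
TR = 153·11 = 1683. TC = 1830 + 231 = 2061. Profit = 1683 − 2061 = -$378.
Shutting down would mean losing the fixed cost of $1830, so operating at a loss of $378 is better by $1452.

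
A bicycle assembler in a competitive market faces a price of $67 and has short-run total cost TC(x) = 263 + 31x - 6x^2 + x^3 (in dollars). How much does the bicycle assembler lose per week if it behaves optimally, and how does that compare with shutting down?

Profit = -$47 at x = 6

AVC = 31 - 6x + x^2; min AVC = $22 at x = 3. Since P = $67 ≥ min AVC, the firm produces.
With MC = 31 - 12x + 3x^2, P = MC on the upward-sloping part at x* = 6.
TR = 67·6 = 402. TC = 263 + 186 = 449. Profit = 402 − 449 = -$47.
By producing, the firm covers all variable cost plus $216 of fixed cost; shutting down would lose the full $263.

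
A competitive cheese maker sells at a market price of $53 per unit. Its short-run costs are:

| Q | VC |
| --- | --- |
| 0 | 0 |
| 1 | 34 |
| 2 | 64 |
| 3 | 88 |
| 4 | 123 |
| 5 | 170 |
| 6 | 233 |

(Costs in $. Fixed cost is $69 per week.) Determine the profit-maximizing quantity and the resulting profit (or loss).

Profit at each row (π = 53Q − TC): Q=0: -69; Q=1: -50; Q=2: -27; Q=3: 2; Q=4: 20; Q=5: 26; Q=6: 16.
Profit is maximized at Q = 5. AVC there is 170/5 = $34 ≤ P, so producing beats shutting down (which would give -$69).

Q = 5; profit = $26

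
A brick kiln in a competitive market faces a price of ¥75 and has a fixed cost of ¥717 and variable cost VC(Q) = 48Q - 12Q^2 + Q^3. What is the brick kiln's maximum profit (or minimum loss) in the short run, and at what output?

AVC = 48 - 12Q + Q^2 has its minimum ¥12 at Q = 6; price ¥75 clears that bar, so the firm operates.
MC = 48 - 24Q + 3Q^2. Setting P = MC and taking the root on the rising branch gives Q* = 9.
TR = 75·9 = 675. TC = 717 + 189 = 906. Profit = 675 − 906 = -¥231.
By producing, the firm covers all variable cost plus ¥486 of fixed cost; shutting down would lose the full ¥717.

Profit = -¥231 at Q = 9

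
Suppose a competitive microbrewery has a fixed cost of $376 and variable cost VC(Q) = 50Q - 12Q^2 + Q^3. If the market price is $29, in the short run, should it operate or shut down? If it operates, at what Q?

Produce at Q = 7

Variable cost is VC = 50Q - 12Q^2 + Q^3, so AVC = VC/Q = 50 - 12Q + Q^2 and MC = dTC/dQ = 50 - 24Q + 3Q^2.
AVC hits its minimum where MC = AVC, at Q = 6, giving min AVC = 50 - 12·6 + 6^2 = $14.
Because $29 ≥ $14, revenue can cover variable cost; the firm operates.
Solving P = MC: 21 - 24Q + 3Q^2 = 0 ⇒ Q = 1 or 7. On the upward-sloping branch, Q* = 7.
Check: AVC at Q = 7 is $15 ≤ P, so revenue covers variable cost.
Profit = P·Q − TC = 29·7 − 481 = -$278, a loss, but smaller than the $376 fixed cost the firm would lose by shutting down.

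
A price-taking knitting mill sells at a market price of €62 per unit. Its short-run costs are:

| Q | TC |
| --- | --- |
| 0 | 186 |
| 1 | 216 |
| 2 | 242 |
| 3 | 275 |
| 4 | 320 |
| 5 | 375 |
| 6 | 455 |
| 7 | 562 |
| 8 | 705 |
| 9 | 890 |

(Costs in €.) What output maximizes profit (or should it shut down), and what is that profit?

Tabulate TR − TC: Q=0: -186; Q=1: -154; Q=2: -118; Q=3: -89; Q=4: -72; Q=5: -65; Q=6: -83; Q=7: -128; Q=8: -209; Q=9: -332.
Profit is maximized at Q = 5. AVC there is 189/5 = €37.80 ≤ P, so producing beats shutting down (which would give -€186).

Q = 5; profit = -€65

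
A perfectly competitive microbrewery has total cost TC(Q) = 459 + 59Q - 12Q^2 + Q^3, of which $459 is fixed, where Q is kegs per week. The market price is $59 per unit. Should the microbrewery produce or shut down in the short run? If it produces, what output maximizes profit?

Produce at Q = 8

Strip out fixed cost: VC = 59Q - 12Q^2 + Q^3. Then AVC = 59 - 12Q + Q^2 and MC = 59 - 24Q + 3Q^2.
AVC hits its minimum where MC = AVC, at Q = 6, giving min AVC = 59 - 12·6 + 6^2 = $23.
Since P = $59 ≥ min AVC = $23, price covers variable cost and the firm should produce.
Solving P = MC: -24Q + 3Q^2 = 0 ⇒ Q = 0 or 8. On the upward-sloping branch, Q* = 8.
Check: AVC at Q = 8 is $27 ≤ P, so revenue covers variable cost.
Profit = P·Q − TC = 59·8 − 675 = -$203, a loss, but smaller than the $459 fixed cost the firm would lose by shutting down.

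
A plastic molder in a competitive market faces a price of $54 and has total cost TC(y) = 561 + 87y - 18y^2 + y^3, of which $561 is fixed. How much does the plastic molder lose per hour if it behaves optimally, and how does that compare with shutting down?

AVC = 87 - 18y + y^2 has its minimum $6 at y = 9; price $54 clears that bar, so the firm operates.
With MC = 87 - 36y + 3y^2, P = MC on the upward-sloping part at y* = 11.
TR = 54·11 = 594. TC = 561 + 110 = 671. Profit = 594 − 671 = -$77.
Shutting down would mean losing the fixed cost of $561, so operating at a loss of $77 is better by $484.

Profit = -$77 at y = 11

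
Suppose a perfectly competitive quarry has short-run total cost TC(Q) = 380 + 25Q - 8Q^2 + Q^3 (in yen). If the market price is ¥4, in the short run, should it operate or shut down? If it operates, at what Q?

Strip out fixed cost: VC = 25Q - 8Q^2 + Q^3. Then AVC = 25 - 8Q + Q^2 and MC = 25 - 16Q + 3Q^2.
The AVC parabola has its vertex at Q = 8/2 = 4, where AVC = 25 - 8·4 + 4^2 = ¥9.
Since P = ¥4 < min AVC = ¥9, price fails to cover variable cost at any output.
The firm minimizes its loss by shutting down and losing only its fixed cost of ¥380.

Shut down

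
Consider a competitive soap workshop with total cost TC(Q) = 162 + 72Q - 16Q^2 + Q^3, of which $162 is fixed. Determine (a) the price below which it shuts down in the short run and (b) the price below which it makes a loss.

Shutdown price = min AVC. AVC = 72 - 16Q + Q^2, with vertex at Q = 8 and minimum $8.
ATC = 162/Q + 72 - 16Q + Q^2. Setting dATC/dQ = −162/Q^2 − 16 + 2Q = 0 gives Q = 9 (since 2·9^3 − 16·9^2 = 162).
min ATC = 162/9 + 72 − 16·9 + 9^2 = $27. That is the break-even price.
Between these two prices the firm operates at a loss; above $27 it earns a profit.

Shutdown price = $8; break-even price = $27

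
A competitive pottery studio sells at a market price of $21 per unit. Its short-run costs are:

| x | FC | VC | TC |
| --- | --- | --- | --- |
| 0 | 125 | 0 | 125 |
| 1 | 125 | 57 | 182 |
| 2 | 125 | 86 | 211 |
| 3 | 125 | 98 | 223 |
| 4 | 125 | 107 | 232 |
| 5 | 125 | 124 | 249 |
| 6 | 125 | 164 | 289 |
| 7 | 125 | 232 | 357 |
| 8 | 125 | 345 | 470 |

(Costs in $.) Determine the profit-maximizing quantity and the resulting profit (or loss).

Tabulate TR − TC: x=0: -125; x=1: -161; x=2: -169; x=3: -160; x=4: -148; x=5: -144; x=6: -163; x=7: -210; x=8: -302.
Profit is highest at x = 0. Equivalently, the lowest AVC in the table is 124/5 ≈ $24.80 at x = 5, and P = $21 falls below it — price never covers variable cost, so the firm shuts down and loses only its fixed cost.

x = 0 (shut down); profit = -$125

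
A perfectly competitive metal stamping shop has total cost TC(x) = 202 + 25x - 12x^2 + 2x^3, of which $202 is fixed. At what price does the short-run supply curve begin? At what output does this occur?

The firm shuts down when price falls below the minimum of average variable cost. AVC = VC/x = 25 - 12x + 2x^2.
dAVC/dx = -12 + 4x = 0 gives x = 3. min AVC = 25 - 12·3 + 2·3^2 = 7.
So the shutdown price is $7.

$7 per unit, at x = 3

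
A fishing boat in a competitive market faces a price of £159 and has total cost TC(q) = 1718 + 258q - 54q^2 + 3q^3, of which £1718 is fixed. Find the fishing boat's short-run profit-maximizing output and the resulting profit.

AVC = 258 - 54q + 3q^2; min AVC = £15 at q = 9. Since P = £159 ≥ min AVC, the firm produces.
MC = 258 - 108q + 9q^2. Setting P = MC and taking the root on the rising branch gives q* = 11.
TR = 159·11 = 1749. TC = 1718 + 297 = 2015. Profit = 1749 − 2015 = -£266.
Shutting down would mean losing the fixed cost of £1718, so operating at a loss of £266 is better by £1452.

Profit = -£266 at q = 11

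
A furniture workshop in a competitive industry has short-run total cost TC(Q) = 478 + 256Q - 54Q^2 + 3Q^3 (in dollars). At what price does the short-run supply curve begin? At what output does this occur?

$13 per unit, at Q = 9

The firm shuts down when price falls below the minimum of average variable cost. AVC = VC/Q = 256 - 54Q + 3Q^2.
At the minimum of AVC, MC = AVC. MC = 256 - 108Q + 9Q^2; setting MC = AVC gives 6Q^2 - 54Q = 0, so Q = 9. min AVC = 13.
The firm shuts down for any P below $13.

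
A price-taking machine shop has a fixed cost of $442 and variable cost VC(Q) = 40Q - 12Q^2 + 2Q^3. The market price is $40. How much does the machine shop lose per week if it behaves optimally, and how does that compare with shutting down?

AVC = 40 - 12Q + 2Q^2; min AVC = $22 at Q = 3. Since P = $40 ≥ min AVC, the firm produces.
With MC = 40 - 24Q + 6Q^2, P = MC on the upward-sloping part at Q* = 4.
TR = 40·4 = 160. TC = 442 + 96 = 538. Profit = 160 − 538 = -$378.
By producing, the firm covers all variable cost plus $64 of fixed cost; shutting down would lose the full $442.

Profit = -$378 at Q = 4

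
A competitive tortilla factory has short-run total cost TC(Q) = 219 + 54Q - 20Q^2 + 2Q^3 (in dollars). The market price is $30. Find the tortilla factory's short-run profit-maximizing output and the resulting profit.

Profit = -$75 at Q = 6

AVC = 54 - 20Q + 2Q^2 has its minimum $4 at Q = 5; price $30 clears that bar, so the firm operates.
MC = 54 - 40Q + 6Q^2. Setting P = MC and taking the root on the rising branch gives Q* = 6.
TR = 30·6 = 180. TC = 219 + 36 = 255. Profit = 180 − 255 = -$75.
Shutting down would mean losing the fixed cost of $219, so operating at a loss of $75 is better by $144.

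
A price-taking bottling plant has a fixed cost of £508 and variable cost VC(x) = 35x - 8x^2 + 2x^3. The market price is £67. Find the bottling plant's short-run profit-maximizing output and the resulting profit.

Profit = -£380 at x = 4

AVC = 35 - 8x + 2x^2 has its minimum £27 at x = 2; price £67 clears that bar, so the firm operates.
With MC = 35 - 16x + 6x^2, P = MC on the upward-sloping part at x* = 4.
TR = 67·4 = 268. TC = 508 + 140 = 648. Profit = 268 − 648 = -£380.
That loss of £380 beats the £508 the firm would lose by shutting down; producing recovers £128 of fixed cost.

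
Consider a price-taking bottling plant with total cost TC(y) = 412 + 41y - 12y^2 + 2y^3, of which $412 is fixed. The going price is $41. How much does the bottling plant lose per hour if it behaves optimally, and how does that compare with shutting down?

AVC = 41 - 12y + 2y^2; min AVC = $23 at y = 3. Since P = $41 ≥ min AVC, the firm produces.
MC = 41 - 24y + 6y^2. Setting P = MC and taking the root on the rising branch gives y* = 4.
TR = 41·4 = 164. TC = 412 + 100 = 512. Profit = 164 − 512 = -$348.
That loss of $348 beats the $412 the firm would lose by shutting down; producing recovers $64 of fixed cost.

Profit = -$348 at y = 4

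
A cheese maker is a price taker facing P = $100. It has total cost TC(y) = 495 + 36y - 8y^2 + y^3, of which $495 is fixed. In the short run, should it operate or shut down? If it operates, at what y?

Produce at y = 8

Variable cost is VC = 36y - 8y^2 + y^3, so AVC = VC/y = 36 - 8y + y^2 and MC = dTC/dy = 36 - 16y + 3y^2.
AVC is minimized where dAVC/dy = -8 + 2y = 0, at y = 4; min AVC = 36 - 8·4 + 4^2 = $20.
Since P = $100 ≥ min AVC = $20, price covers variable cost and the firm should produce.
Set P = MC: 100 = 36 - 16y + 3y^2 → -64 - 16y + 3y^2 = 0. The roots are y = -8/3 and y = 8; the profit-maximizing output is on the rising part of MC, so y* = 8.
Check: AVC at y = 8 is $36 ≤ P, so revenue covers variable cost.
Profit = P·y − TC = 100·8 − 783 = $17.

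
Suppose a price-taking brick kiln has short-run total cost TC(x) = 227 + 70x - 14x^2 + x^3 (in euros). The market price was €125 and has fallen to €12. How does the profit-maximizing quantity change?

Output falls from 11 to 0 (the firm shuts down)

MC = 70 - 28x + 3x^2; the shutdown threshold is min AVC = €21 (at x = 7).
With P = €125 above the shutdown price, P = MC gives x = 11.
At P = €12 < min AVC = €21, price no longer covers variable cost at any output, so the firm shuts down: x = 0.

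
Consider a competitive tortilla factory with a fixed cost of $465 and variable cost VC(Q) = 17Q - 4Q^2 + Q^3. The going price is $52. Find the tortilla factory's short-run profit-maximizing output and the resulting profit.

AVC = 17 - 4Q + Q^2 has its minimum $13 at Q = 2; price $52 clears that bar, so the firm operates.
With MC = 17 - 8Q + 3Q^2, P = MC on the upward-sloping part at Q* = 5.
TR = 52·5 = 260. TC = 465 + 110 = 575. Profit = 260 − 575 = -$315.
Shutting down would mean losing the fixed cost of $465, so operating at a loss of $315 is better by $150.

Profit = -$315 at Q = 5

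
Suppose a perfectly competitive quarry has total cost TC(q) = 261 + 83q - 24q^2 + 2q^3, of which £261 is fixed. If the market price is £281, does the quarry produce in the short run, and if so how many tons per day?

From TC, MC = TC'(q) = 83 - 48q + 6q^2 and AVC = VC/q = 83 - 24q + 2q^2.
The AVC parabola has its vertex at q = 24/4 = 6, where AVC = 83 - 24·6 + 2·6^2 = £11.
Because £281 ≥ £11, revenue can cover variable cost; the firm operates.
Solving P = MC: -198 - 48q + 6q^2 = 0 ⇒ q = -3 or 11. On the upward-sloping branch, q* = 11.
Check: AVC at q = 11 is £61 ≤ P, so revenue covers variable cost.
Profit = P·q − TC = 281·11 − 932 = £2159.

Produce at q = 11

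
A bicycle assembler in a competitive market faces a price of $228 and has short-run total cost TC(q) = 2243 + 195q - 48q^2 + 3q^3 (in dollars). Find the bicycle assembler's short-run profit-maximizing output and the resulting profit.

Profit = -$65 at q = 11

AVC = 195 - 48q + 3q^2; min AVC = $3 at q = 8. Since P = $228 ≥ min AVC, the firm produces.
With MC = 195 - 96q + 9q^2, P = MC on the upward-sloping part at q* = 11.
TR = 228·11 = 2508. TC = 2243 + 330 = 2573. Profit = 2508 − 2573 = -$65.
Shutting down would mean losing the fixed cost of $2243, so operating at a loss of $65 is better by $2178.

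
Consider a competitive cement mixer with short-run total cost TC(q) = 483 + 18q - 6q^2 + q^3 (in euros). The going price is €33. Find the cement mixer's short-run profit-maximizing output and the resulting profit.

AVC = 18 - 6q + q^2 has its minimum €9 at q = 3; price €33 clears that bar, so the firm operates.
With MC = 18 - 12q + 3q^2, P = MC on the upward-sloping part at q* = 5.
TR = 33·5 = 165. TC = 483 + 65 = 548. Profit = 165 − 548 = -€383.
That loss of €383 beats the €483 the firm would lose by shutting down; producing recovers €100 of fixed cost.

Profit = -€383 at q = 5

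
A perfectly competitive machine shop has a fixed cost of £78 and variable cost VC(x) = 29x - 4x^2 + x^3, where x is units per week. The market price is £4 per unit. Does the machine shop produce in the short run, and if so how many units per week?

Shut down

Strip out fixed cost: VC = 29x - 4x^2 + x^3. Then AVC = 29 - 4x + x^2 and MC = 29 - 8x + 3x^2.
The AVC parabola has its vertex at x = 4/2 = 2, where AVC = 29 - 4·2 + 2^2 = £25.
P = £4 lies below min AVC = £25; no output level covers variable cost.
Best response: produce nothing and absorb the £78 fixed cost.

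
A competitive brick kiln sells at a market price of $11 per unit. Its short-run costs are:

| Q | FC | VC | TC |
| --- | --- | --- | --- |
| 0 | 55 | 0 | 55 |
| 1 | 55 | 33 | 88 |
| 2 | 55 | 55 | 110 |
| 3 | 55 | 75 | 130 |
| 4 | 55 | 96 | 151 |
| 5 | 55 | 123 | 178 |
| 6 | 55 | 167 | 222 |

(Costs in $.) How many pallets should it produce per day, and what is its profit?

Profit at each row (π = 11Q − TC): Q=0: -55; Q=1: -77; Q=2: -88; Q=3: -97; Q=4: -107; Q=5: -123; Q=6: -156.
Profit is highest at Q = 0. Equivalently, the lowest AVC in the table is 96/4 ≈ $24 at Q = 4, and P = $11 falls below it — price never covers variable cost, so the firm shuts down and loses only its fixed cost.

Q = 0 (shut down); profit = -$55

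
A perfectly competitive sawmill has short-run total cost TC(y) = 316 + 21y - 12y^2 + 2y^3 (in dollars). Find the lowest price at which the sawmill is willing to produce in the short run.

The firm shuts down when price falls below the minimum of average variable cost. AVC = VC/y = 21 - 12y + 2y^2.
At the minimum of AVC, MC = AVC. MC = 21 - 24y + 6y^2; setting MC = AVC gives 4y^2 - 12y = 0, so y = 3. min AVC = 3.
So the shutdown price is $3.

$3 per unit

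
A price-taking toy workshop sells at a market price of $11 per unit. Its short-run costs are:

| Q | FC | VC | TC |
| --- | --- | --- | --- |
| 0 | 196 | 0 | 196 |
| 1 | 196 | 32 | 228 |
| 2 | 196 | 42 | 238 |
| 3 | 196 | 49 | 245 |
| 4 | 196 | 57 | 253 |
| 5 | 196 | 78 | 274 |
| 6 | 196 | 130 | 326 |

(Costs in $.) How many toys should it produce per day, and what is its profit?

Q = 0 (shut down); profit = -$196

Tabulate TR − TC: Q=0: -196; Q=1: -217; Q=2: -216; Q=3: -212; Q=4: -209; Q=5: -219; Q=6: -260.
Profit is highest at Q = 0. Equivalently, the lowest AVC in the table is 57/4 ≈ $14.25 at Q = 4, and P = $11 falls below it — price never covers variable cost, so the firm shuts down and loses only its fixed cost.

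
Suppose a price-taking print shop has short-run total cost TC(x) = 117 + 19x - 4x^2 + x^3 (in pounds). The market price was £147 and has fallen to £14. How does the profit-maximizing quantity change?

AVC = 19 - 4x + x^2, minimized at x = 2 where min AVC = £15. MC = 19 - 8x + 3x^2.
With P = £147 above the shutdown price, P = MC gives x = 8.
At P = £14 < min AVC = £15, price no longer covers variable cost at any output, so the firm shuts down: x = 0.

Output falls from 8 to 0 (the firm shuts down)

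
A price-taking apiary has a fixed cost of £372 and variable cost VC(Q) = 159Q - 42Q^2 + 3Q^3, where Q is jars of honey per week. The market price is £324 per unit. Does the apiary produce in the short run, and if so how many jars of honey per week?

Strip out fixed cost: VC = 159Q - 42Q^2 + 3Q^3. Then AVC = 159 - 42Q + 3Q^2 and MC = 159 - 84Q + 9Q^2.
AVC hits its minimum where MC = AVC, at Q = 7, giving min AVC = 159 - 42·7 + 3·7^2 = £12.
Since P = £324 ≥ min AVC = £12, price covers variable cost and the firm should produce.
Solving P = MC: -165 - 84Q + 9Q^2 = 0 ⇒ Q = -5/3 or 11. On the upward-sloping branch, Q* = 11.
Check: AVC at Q = 11 is £60 ≤ P, so revenue covers variable cost.
Profit = P·Q − TC = 324·11 − 1032 = £2532.

Produce at Q = 11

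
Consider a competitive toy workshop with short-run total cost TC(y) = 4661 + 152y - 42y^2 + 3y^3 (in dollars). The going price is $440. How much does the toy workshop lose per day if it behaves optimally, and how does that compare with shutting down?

Profit = -$341 at y = 12

AVC = 152 - 42y + 3y^2; min AVC = $5 at y = 7. Since P = $440 ≥ min AVC, the firm produces.
With MC = 152 - 84y + 9y^2, P = MC on the upward-sloping part at y* = 12.
TR = 440·12 = 5280. TC = 4661 + 960 = 5621. Profit = 5280 − 5621 = -$341.
That loss of $341 beats the $4661 the firm would lose by shutting down; producing recovers $4320 of fixed cost.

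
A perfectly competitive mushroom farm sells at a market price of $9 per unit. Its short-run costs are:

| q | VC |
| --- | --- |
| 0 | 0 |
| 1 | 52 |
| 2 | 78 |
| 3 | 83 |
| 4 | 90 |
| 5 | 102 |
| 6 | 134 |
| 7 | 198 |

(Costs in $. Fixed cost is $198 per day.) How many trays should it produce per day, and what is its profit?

Profit at each row (π = 9q − TC): q=0: -198; q=1: -241; q=2: -258; q=3: -254; q=4: -252; q=5: -255; q=6: -278; q=7: -333.
Profit is highest at q = 0. Equivalently, the lowest AVC in the table is 102/5 ≈ $20.40 at q = 5, and P = $9 falls below it — price never covers variable cost, so the firm shuts down and loses only its fixed cost.

q = 0 (shut down); profit = -$198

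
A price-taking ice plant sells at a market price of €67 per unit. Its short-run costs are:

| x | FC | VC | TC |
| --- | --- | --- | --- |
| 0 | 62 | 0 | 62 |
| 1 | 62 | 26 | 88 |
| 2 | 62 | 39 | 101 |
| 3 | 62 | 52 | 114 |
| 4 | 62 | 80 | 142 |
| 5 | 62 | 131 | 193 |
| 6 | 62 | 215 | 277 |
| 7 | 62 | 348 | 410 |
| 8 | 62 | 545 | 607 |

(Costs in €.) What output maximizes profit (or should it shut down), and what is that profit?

Tabulate TR − TC: x=0: -62; x=1: -21; x=2: 33; x=3: 87; x=4: 126; x=5: 142; x=6: 125; x=7: 59; x=8: -71.
Profit is maximized at x = 5. AVC there is 131/5 = €26.20 ≤ P, so producing beats shutting down (which would give -€62).

x = 5; profit = €142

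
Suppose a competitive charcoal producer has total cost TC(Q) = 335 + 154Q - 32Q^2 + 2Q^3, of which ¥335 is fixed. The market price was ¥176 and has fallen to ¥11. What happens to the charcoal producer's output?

AVC = 154 - 32Q + 2Q^2, minimized at Q = 8 where min AVC = ¥26. MC = 154 - 64Q + 6Q^2.
With P = ¥176 above the shutdown price, P = MC gives Q = 11.
At P = ¥11 < min AVC = ¥26, price no longer covers variable cost at any output, so the firm shuts down: Q = 0.

Output falls from 11 to 0 (the firm shuts down)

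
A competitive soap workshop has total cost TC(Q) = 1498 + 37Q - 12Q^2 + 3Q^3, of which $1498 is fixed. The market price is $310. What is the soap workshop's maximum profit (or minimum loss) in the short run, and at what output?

AVC = 37 - 12Q + 3Q^2; min AVC = $25 at Q = 2. Since P = $310 ≥ min AVC, the firm produces.
MC = 37 - 24Q + 9Q^2. Setting P = MC and taking the root on the rising branch gives Q* = 7.
TR = 310·7 = 2170. TC = 1498 + 700 = 2198. Profit = 2170 − 2198 = -$28.
Shutting down would mean losing the fixed cost of $1498, so operating at a loss of $28 is better by $1470.

Profit = -$28 at Q = 7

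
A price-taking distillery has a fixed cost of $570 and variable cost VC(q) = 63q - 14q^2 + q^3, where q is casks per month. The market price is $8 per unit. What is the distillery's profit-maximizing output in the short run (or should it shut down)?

Shut down

Variable cost is VC = 63q - 14q^2 + q^3, so AVC = VC/q = 63 - 14q + q^2 and MC = dTC/dq = 63 - 28q + 3q^2.
AVC hits its minimum where MC = AVC, at q = 7, giving min AVC = 63 - 14·7 + 7^2 = $14.
With P < min AVC ($8 < $14), every unit sold adds to the loss.
Shutting down limits the loss to fixed cost, $570.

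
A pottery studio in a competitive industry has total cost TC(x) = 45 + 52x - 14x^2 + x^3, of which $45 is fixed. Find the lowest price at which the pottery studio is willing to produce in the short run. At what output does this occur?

$3 per unit, at x = 7

The shutdown price is the minimum of AVC. VC = 52x - 14x^2 + x^3, so AVC = 52 - 14x + x^2.
At the minimum of AVC, MC = AVC. MC = 52 - 28x + 3x^2; setting MC = AVC gives 2x^2 - 14x = 0, so x = 7. min AVC = 3.
For P < $3 the firm produces nothing.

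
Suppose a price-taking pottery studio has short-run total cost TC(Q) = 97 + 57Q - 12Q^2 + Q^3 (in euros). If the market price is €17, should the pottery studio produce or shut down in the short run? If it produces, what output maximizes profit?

From TC, MC = TC'(Q) = 57 - 24Q + 3Q^2 and AVC = VC/Q = 57 - 12Q + Q^2.
The AVC parabola has its vertex at Q = 12/2 = 6, where AVC = 57 - 12·6 + 6^2 = €21.
With P < min AVC (€17 < €21), every unit sold adds to the loss.
Shutting down limits the loss to fixed cost, €97.

Shut down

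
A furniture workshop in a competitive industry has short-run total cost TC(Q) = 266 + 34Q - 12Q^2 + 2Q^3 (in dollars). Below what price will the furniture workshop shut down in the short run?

The firm shuts down when price falls below the minimum of average variable cost. AVC = VC/Q = 34 - 12Q + 2Q^2.
dAVC/dQ = -12 + 4Q = 0 gives Q = 3. min AVC = 34 - 12·3 + 2·3^2 = 16.
The firm shuts down for any P below $16.

$16 per unit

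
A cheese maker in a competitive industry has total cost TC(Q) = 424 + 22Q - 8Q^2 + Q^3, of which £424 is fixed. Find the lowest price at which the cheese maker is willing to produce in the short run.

The firm shuts down when price falls below the minimum of average variable cost. AVC = VC/Q = 22 - 8Q + Q^2.
dAVC/dQ = -8 + 2Q = 0 gives Q = 4. min AVC = 22 - 8·4 + 4^2 = 6.
So the shutdown price is £6.

£6 per unit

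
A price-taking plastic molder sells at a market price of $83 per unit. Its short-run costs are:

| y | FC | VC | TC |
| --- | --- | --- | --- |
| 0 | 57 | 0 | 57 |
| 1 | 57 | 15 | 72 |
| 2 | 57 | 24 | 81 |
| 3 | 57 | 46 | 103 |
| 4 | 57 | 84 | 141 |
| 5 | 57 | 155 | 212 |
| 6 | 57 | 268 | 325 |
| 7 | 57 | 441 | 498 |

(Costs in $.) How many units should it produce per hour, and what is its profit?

y = 5; profit = $203

Compute π = P·y − TC at each output: y=0: -57; y=1: 11; y=2: 85; y=3: 146; y=4: 191; y=5: 203; y=6: 173; y=7: 83.
Profit is maximized at y = 5. AVC there is 155/5 = $31 ≤ P, so producing beats shutting down (which would give -$57).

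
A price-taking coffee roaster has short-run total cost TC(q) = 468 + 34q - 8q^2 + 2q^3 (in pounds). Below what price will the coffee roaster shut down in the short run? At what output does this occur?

Short-run supply begins at min AVC. From VC = 34q - 8q^2 + 2q^3, AVC = 34 - 8q + 2q^2.
dAVC/dq = -8 + 4q = 0 gives q = 2. min AVC = 34 - 8·2 + 2·2^2 = 26.
So the shutdown price is £26.

£26 per unit, at q = 2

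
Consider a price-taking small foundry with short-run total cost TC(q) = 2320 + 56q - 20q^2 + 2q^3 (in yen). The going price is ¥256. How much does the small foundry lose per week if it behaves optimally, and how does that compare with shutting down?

AVC = 56 - 20q + 2q^2 has its minimum ¥6 at q = 5; price ¥256 clears that bar, so the firm operates.
MC = 56 - 40q + 6q^2. Setting P = MC and taking the root on the rising branch gives q* = 10.
TR = 256·10 = 2560. TC = 2320 + 560 = 2880. Profit = 2560 − 2880 = -¥320.
By producing, the firm covers all variable cost plus ¥2000 of fixed cost; shutting down would lose the full ¥2320.

Profit = -¥320 at q = 10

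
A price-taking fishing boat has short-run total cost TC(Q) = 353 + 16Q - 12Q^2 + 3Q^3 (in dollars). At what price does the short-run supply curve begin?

Short-run supply begins at min AVC. From VC = 16Q - 12Q^2 + 3Q^3, AVC = 16 - 12Q + 3Q^2.
At the minimum of AVC, MC = AVC. MC = 16 - 24Q + 9Q^2; setting MC = AVC gives 6Q^2 - 12Q = 0, so Q = 2. min AVC = 4.
For P < $4 the firm produces nothing.

$4 per unit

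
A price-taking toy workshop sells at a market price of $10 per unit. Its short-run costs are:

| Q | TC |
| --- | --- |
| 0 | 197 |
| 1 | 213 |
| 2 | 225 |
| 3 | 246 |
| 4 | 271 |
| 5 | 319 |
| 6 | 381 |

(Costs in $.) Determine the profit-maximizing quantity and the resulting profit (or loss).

Profit at each row (π = 10Q − TC): Q=0: -197; Q=1: -203; Q=2: -205; Q=3: -216; Q=4: -231; Q=5: -269; Q=6: -321.
Profit is highest at Q = 0. Equivalently, the lowest AVC in the table is 28/2 ≈ $14 at Q = 2, and P = $10 falls below it — price never covers variable cost, so the firm shuts down and loses only its fixed cost.

Q = 0 (shut down); profit = -$197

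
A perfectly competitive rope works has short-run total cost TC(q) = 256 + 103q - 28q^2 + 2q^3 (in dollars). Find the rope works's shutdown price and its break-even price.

AVC = 103 - 28q + 2q^2; minimized at q = 7, giving min AVC = $5. That is the shutdown price.
ATC = 256/q + 103 - 28q + 2q^2. Setting dATC/dq = −256/q^2 − 28 + 4q = 0 gives q = 8 (since 4·8^3 − 28·8^2 = 256).
min ATC = 256/8 + 103 − 28·8 + 2·8^2 = $39. That is the break-even price.
For $5 ≤ P < $39 the firm produces at a loss; below $5 it shuts down.

Shutdown price = $5; break-even price = $39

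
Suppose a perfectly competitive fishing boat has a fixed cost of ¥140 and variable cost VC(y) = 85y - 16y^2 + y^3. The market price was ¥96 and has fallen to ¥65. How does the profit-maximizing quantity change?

Output falls from 11 to 10

AVC = 85 - 16y + y^2, minimized at y = 8 where min AVC = ¥21. MC = 85 - 32y + 3y^2.
At P = ¥96 ≥ min AVC, set P = MC on the rising branch: y = 11.
At P = ¥65 ≥ min AVC, set P = MC: y = 10. The firm stays open but cuts output.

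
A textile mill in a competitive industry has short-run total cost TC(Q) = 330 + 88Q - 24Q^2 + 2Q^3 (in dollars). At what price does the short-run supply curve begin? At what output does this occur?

The firm shuts down when price falls below the minimum of average variable cost. AVC = VC/Q = 88 - 24Q + 2Q^2.
At the minimum of AVC, MC = AVC. MC = 88 - 48Q + 6Q^2; setting MC = AVC gives 4Q^2 - 24Q = 0, so Q = 6. min AVC = 16.
The firm shuts down for any P below $16.

$16 per unit, at Q = 6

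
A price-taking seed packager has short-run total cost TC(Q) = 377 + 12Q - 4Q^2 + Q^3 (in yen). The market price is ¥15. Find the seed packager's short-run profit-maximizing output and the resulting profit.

AVC = 12 - 4Q + Q^2; min AVC = ¥8 at Q = 2. Since P = ¥15 ≥ min AVC, the firm produces.
MC = 12 - 8Q + 3Q^2. Setting P = MC and taking the root on the rising branch gives Q* = 3.
TR = 15·3 = 45. TC = 377 + 27 = 404. Profit = 45 − 404 = -¥359.
By producing, the firm covers all variable cost plus ¥18 of fixed cost; shutting down would lose the full ¥377.

Profit = -¥359 at Q = 3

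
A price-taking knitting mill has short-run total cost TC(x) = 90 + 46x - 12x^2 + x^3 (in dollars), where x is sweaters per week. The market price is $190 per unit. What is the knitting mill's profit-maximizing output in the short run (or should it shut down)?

Variable cost is VC = 46x - 12x^2 + x^3, so AVC = VC/x = 46 - 12x + x^2 and MC = dTC/dx = 46 - 24x + 3x^2.
AVC hits its minimum where MC = AVC, at x = 6, giving min AVC = 46 - 12·6 + 6^2 = $10.
P = $190 exceeds min AVC = $10, so the firm stays open.
Solving P = MC: -144 - 24x + 3x^2 = 0 ⇒ x = -4 or 12. On the upward-sloping branch, x* = 12.
Check: AVC at x = 12 is $46 ≤ P, so revenue covers variable cost.
Profit = P·x − TC = 190·12 − 642 = $1638.

Produce at x = 12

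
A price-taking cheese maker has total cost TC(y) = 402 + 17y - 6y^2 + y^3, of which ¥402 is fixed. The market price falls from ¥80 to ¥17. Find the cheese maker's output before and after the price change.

AVC = 17 - 6y + y^2, minimized at y = 3 where min AVC = ¥8. MC = 17 - 12y + 3y^2.
With P = ¥80 above the shutdown price, P = MC gives y = 7.
At P = ¥17 ≥ min AVC, set P = MC: y = 4. The firm stays open but cuts output.

Output falls from 7 to 4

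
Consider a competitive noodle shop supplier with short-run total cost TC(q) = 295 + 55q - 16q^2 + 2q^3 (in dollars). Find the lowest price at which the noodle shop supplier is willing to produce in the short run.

Short-run supply begins at min AVC. From VC = 55q - 16q^2 + 2q^3, AVC = 55 - 16q + 2q^2.
dAVC/dq = -16 + 4q = 0 gives q = 4. min AVC = 55 - 16·4 + 2·4^2 = 23.
For P < $23 the firm produces nothing.

$23 per unit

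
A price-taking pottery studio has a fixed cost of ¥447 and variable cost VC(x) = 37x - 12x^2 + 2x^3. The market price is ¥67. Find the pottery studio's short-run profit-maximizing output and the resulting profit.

Profit = -¥247 at x = 5

AVC = 37 - 12x + 2x^2; min AVC = ¥19 at x = 3. Since P = ¥67 ≥ min AVC, the firm produces.
MC = 37 - 24x + 6x^2. Setting P = MC and taking the root on the rising branch gives x* = 5.
TR = 67·5 = 335. TC = 447 + 135 = 582. Profit = 335 − 582 = -¥247.
Shutting down would mean losing the fixed cost of ¥447, so operating at a loss of ¥247 is better by ¥200.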